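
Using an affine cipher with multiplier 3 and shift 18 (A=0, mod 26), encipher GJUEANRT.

G(6): 3·6+18=36≡10 → K
J(9): 3·9+18=45≡19 → T
U(20): 3·20+18=78≡0 → A
E(4): 3·4+18=30≡4 → E
A(0): 3·0+18=18 → S
N(13): 3·13+18=57≡5 → F
R(17): 3·17+18=69≡17 → R
T(19): 3·19+18=75≡23 → X

KTAESFRX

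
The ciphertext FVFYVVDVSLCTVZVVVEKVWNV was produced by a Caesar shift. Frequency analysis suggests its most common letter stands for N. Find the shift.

The most frequent ciphertext letter is V (appears 10 times).
V is position 21; N is position 13.
Shift = 8.

8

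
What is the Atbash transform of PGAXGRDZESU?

KTZCTIWAVHF

P(15) → K(10)
G(6) → T(19)
A(0) → Z(25)
X(23) → C(2)
G(6) → T(19)
R(17) → I(8)
D(3) → W(22)
Z(25) → A(0)
E(4) → V(21)
S(18) → H(7)
U(20) → F(5)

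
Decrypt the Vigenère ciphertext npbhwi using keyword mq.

Repeat the key across the ciphertext: mqmqmq
n(13)−m(12): 1 → b
p(15)−q(16): -1≡25 → z
b(1)−m(12): -11≡15 → p
h(7)−q(16): -9≡17 → r
w(22)−m(12): 10 → k
i(8)−q(16): -8≡18 → s

bzprks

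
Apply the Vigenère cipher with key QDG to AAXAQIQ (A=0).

Repeat the key across the message: QDGQDGQ
A(0)+Q(16): 16 → Q
A(0)+D(3): 3 → D
X(23)+G(6): 29≡3 → D
A(0)+Q(16): 16 → Q
Q(16)+D(3): 19 → T
I(8)+G(6): 14 → O
Q(16)+Q(16): 32≡6 → G

QDDQTOG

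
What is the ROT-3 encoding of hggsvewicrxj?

kjjvyhzlfuam

h(7): 7+3=10 → k
g(6): 6+3=9 → j
g(6): 6+3=9 → j
s(18): 18+3=21 → v
v(21): 21+3=24 → y
e(4): 4+3=7 → h
w(22): 22+3=25 → z
i(8): 8+3=11 → l
c(2): 2+3=5 → f
r(17): 17+3=20 → u
x(23): 23+3=26≡0 → a
j(9): 9+3=12 → m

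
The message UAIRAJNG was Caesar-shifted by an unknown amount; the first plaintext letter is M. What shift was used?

From the crib: U(20)−M(12)=8, so the shift is 8.

8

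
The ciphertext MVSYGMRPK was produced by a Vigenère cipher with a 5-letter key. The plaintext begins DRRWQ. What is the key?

JEBCQ

Subtract each crib letter from the matching ciphertext letter (mod 26):
M(12)−D(3)=9 → J
V(21)−R(17)=4 → E
S(18)−R(17)=1 → B
Y(24)−W(22)=2 → C
G(6)−Q(16)=-10≡16 → Q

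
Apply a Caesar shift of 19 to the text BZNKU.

USGDN

B(1): 1+19=20 → U
Z(25): 25+19=44≡18 → S
N(13): 13+19=32≡6 → G
K(10): 10+19=29≡3 → D
U(20): 20+19=39≡13 → N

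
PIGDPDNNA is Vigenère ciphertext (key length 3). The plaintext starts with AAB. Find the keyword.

PIF

Subtract each crib letter from the matching ciphertext letter (mod 26):
P(15)−A(0)=15 → P
I(8)−A(0)=8 → I
G(6)−B(1)=5 → F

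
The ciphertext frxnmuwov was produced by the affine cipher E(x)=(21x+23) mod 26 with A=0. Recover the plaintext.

owacxlvhq

The inverse of 21 mod 26 is 5, since 21·5=105≡1. Apply D(y)=5·(y−23) mod 26:
f(5): 5·(5−23)=-90≡14 → o
r(17): 5·(17−23)=-30≡22 → w
x(23): 5·(23−23)=0 → a
n(13): 5·(13−23)=-50≡2 → c
m(12): 5·(12−23)=-55≡23 → x
u(20): 5·(20−23)=-15≡11 → l
w(22): 5·(22−23)=-5≡21 → v
o(14): 5·(14−23)=-45≡7 → h
v(21): 5·(21−23)=-10≡16 → q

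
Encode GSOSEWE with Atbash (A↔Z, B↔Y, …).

THLHVDV

G(6) → T(19)
S(18) → H(7)
O(14) → L(11)
S(18) → H(7)
E(4) → V(21)
W(22) → D(3)
E(4) → V(21)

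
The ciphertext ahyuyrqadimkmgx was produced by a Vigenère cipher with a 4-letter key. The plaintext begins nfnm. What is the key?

Subtract each crib letter from the matching ciphertext letter (mod 26):
a(0)−n(13)=-13≡13 → n
h(7)−f(5)=2 → c
y(24)−n(13)=11 → l
u(20)−m(12)=8 → i

ncli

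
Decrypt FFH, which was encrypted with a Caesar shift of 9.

WWY

F(5): 5−9=-4≡22 → W
F(5): 5−9=-4≡22 → W
H(7): 7−9=-2≡24 → Y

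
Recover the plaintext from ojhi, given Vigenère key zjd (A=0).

Repeat the key across the ciphertext: zjdz
o(14)−z(25): -11≡15 → p
j(9)−j(9): 0 → a
h(7)−d(3): 4 → e
i(8)−z(25): -17≡9 → j

paej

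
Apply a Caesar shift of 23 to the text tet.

t(19): 19+23=42≡16 → q
e(4): 4+23=27≡1 → b
t(19): 19+23=42≡16 → q

qbq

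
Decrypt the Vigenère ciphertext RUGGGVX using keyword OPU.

Repeat the key across the ciphertext: OPUOPUO
R(17)−O(14): 3 → D
U(20)−P(15): 5 → F
G(6)−U(20): -14≡12 → M
G(6)−O(14): -8≡18 → S
G(6)−P(15): -9≡17 → R
V(21)−U(20): 1 → B
X(23)−O(14): 9 → J

DFMSRBJ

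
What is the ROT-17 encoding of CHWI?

C(2): 2+17=19 → T
H(7): 7+17=24 → Y
W(22): 22+17=39≡13 → N
I(8): 8+17=25 → Z

TYNZ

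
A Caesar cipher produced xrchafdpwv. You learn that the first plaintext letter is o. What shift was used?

From the crib: x(23)−o(14)=9, so the shift is 9.

9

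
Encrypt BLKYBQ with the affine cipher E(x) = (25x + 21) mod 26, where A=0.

UKLXUF

B(1): 25·1+21=46≡20 → U
L(11): 25·11+21=296≡10 → K
K(10): 25·10+21=271≡11 → L
Y(24): 25·24+21=621≡23 → X
B(1): 25·1+21=46≡20 → U
Q(16): 25·16+21=421≡5 → F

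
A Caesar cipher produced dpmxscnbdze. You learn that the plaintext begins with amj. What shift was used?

From the crib: d(3)−a(0)=3, so the shift is 3.

3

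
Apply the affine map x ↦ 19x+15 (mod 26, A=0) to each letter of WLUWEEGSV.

W(22): 19·22+15=433≡17 → R
L(11): 19·11+15=224≡16 → Q
U(20): 19·20+15=395≡5 → F
W(22): 19·22+15=433≡17 → R
E(4): 19·4+15=91≡13 → N
E(4): 19·4+15=91≡13 → N
G(6): 19·6+15=129≡25 → Z
S(18): 19·18+15=357≡19 → T
V(21): 19·21+15=414≡24 → Y

RQFRNNZTY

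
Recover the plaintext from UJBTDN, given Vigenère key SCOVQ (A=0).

Repeat the key across the ciphertext: SCOVQS
U(20)−S(18): 2 → C
J(9)−C(2): 7 → H
B(1)−O(14): -13≡13 → N
T(19)−V(21): -2≡24 → Y
D(3)−Q(16): -13≡13 → N
N(13)−S(18): -5≡21 → V

CHNYNV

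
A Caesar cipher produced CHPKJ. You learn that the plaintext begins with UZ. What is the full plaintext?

UZHCB

From the crib: C(2)−U(20)=-18≡8, so the shift is 8.
Subtract 8 from each ciphertext letter:
C(2): 2−8=-6≡20 → U
H(7): 7−8=-1≡25 → Z
P(15): 15−8=7 → H
K(10): 10−8=2 → C
J(9): 9−8=1 → B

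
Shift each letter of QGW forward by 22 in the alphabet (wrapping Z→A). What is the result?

MCS

Q(16): 16+22=38≡12 → M
G(6): 6+22=28≡2 → C
W(22): 22+22=44≡18 → S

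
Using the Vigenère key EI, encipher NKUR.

RSYZ

Repeat the key across the message: EIEI
N(13)+E(4): 17 → R
K(10)+I(8): 18 → S
U(20)+E(4): 24 → Y
R(17)+I(8): 25 → Z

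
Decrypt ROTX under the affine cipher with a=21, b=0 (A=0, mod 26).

HSRL

The inverse of 21 mod 26 is 5, since 21·5=105≡1. Apply D(y)=5·(y−0) mod 26:
R(17): 5·(17−0)=85≡7 → H
O(14): 5·(14−0)=70≡18 → S
T(19): 5·(19−0)=95≡17 → R
X(23): 5·(23−0)=115≡11 → L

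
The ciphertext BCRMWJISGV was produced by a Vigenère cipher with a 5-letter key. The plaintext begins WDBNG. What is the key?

Subtract each crib letter from the matching ciphertext letter (mod 26):
B(1)−W(22)=-21≡5 → F
C(2)−D(3)=-1≡25 → Z
R(17)−B(1)=16 → Q
M(12)−N(13)=-1≡25 → Z
W(22)−G(6)=16 → Q

FZQZQ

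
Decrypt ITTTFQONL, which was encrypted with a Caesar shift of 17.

I(8): 8−17=-9≡17 → R
T(19): 19−17=2 → C
T(19): 19−17=2 → C
T(19): 19−17=2 → C
F(5): 5−17=-12≡14 → O
Q(16): 16−17=-1≡25 → Z
O(14): 14−17=-3≡23 → X
N(13): 13−17=-4≡22 → W
L(11): 11−17=-6≡20 → U

RCCCOZXWU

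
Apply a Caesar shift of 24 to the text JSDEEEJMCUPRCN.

HQBCCCHKASNPAL

J(9): 9+24=33≡7 → H
S(18): 18+24=42≡16 → Q
D(3): 3+24=27≡1 → B
E(4): 4+24=28≡2 → C
E(4): 4+24=28≡2 → C
E(4): 4+24=28≡2 → C
J(9): 9+24=33≡7 → H
M(12): 12+24=36≡10 → K
C(2): 2+24=26≡0 → A
U(20): 20+24=44≡18 → S
P(15): 15+24=39≡13 → N
R(17): 17+24=41≡15 → P
C(2): 2+24=26≡0 → A
N(13): 13+24=37≡11 → L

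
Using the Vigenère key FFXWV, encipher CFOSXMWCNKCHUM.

Repeat the key across the message: FFXWVFFXWVFFXW
C(2)+F(5): 7 → H
F(5)+F(5): 10 → K
O(14)+X(23): 37≡11 → L
S(18)+W(22): 40≡14 → O
X(23)+V(21): 44≡18 → S
M(12)+F(5): 17 → R
W(22)+F(5): 27≡1 → B
C(2)+X(23): 25 → Z
N(13)+W(22): 35≡9 → J
K(10)+V(21): 31≡5 → F
C(2)+F(5): 7 → H
H(7)+F(5): 12 → M
U(20)+X(23): 43≡17 → R
M(12)+W(22): 34≡8 → I

HKLOSRBZJFHMRI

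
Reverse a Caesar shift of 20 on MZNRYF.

M(12): 12−20=-8≡18 → S
Z(25): 25−20=5 → F
N(13): 13−20=-7≡19 → T
R(17): 17−20=-3≡23 → X
Y(24): 24−20=4 → E
F(5): 5−20=-15≡11 → L

SFTXEL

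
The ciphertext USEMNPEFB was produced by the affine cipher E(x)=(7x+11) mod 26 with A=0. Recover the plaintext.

FBZPEIZOG

The inverse of 7 mod 26 is 15, since 7·15=105≡1. Apply D(y)=15·(y−11) mod 26:
U(20): 15·(20−11)=135≡5 → F
S(18): 15·(18−11)=105≡1 → B
E(4): 15·(4−11)=-105≡25 → Z
M(12): 15·(12−11)=15 → P
N(13): 15·(13−11)=30≡4 → E
P(15): 15·(15−11)=60≡8 → I
E(4): 15·(4−11)=-105≡25 → Z
F(5): 15·(5−11)=-90≡14 → O
B(1): 15·(1−11)=-150≡6 → G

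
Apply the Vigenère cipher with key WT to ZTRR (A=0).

VMNK

Repeat the key across the message: WTWT
Z(25)+W(22): 47≡21 → V
T(19)+T(19): 38≡12 → M
R(17)+W(22): 39≡13 → N
R(17)+T(19): 36≡10 → K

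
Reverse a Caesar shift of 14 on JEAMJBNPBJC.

VQMYVNZBNVO

J(9): 9−14=-5≡21 → V
E(4): 4−14=-10≡16 → Q
A(0): 0−14=-14≡12 → M
M(12): 12−14=-2≡24 → Y
J(9): 9−14=-5≡21 → V
B(1): 1−14=-13≡13 → N
N(13): 13−14=-1≡25 → Z
P(15): 15−14=1 → B
B(1): 1−14=-13≡13 → N
J(9): 9−14=-5≡21 → V
C(2): 2−14=-12≡14 → O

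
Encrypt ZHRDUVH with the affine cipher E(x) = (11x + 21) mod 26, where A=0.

Z(25): 11·25+21=296≡10 → K
H(7): 11·7+21=98≡20 → U
R(17): 11·17+21=208≡0 → A
D(3): 11·3+21=54≡2 → C
U(20): 11·20+21=241≡7 → H
V(21): 11·21+21=252≡18 → S
H(7): 11·7+21=98≡20 → U

KUACHSU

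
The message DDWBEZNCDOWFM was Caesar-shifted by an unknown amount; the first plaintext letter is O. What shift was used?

15

From the crib: D(3)−O(14)=-11≡15, so the shift is 15.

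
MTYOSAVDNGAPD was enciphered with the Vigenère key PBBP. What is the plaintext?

XSXZDZUOYFZAO

Repeat the key across the ciphertext: PBBPPBBPPBBPP
M(12)−P(15): -3≡23 → X
T(19)−B(1): 18 → S
Y(24)−B(1): 23 → X
O(14)−P(15): -1≡25 → Z
S(18)−P(15): 3 → D
A(0)−B(1): -1≡25 → Z
V(21)−B(1): 20 → U
D(3)−P(15): -12≡14 → O
N(13)−P(15): -2≡24 → Y
G(6)−B(1): 5 → F
A(0)−B(1): -1≡25 → Z
P(15)−P(15): 0 → A
D(3)−P(15): -12≡14 → O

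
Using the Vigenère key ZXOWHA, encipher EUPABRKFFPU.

DRDWIRJCTLB

Repeat the key across the message: ZXOWHAZXOWH
E(4)+Z(25): 29≡3 → D
U(20)+X(23): 43≡17 → R
P(15)+O(14): 29≡3 → D
A(0)+W(22): 22 → W
B(1)+H(7): 8 → I
R(17)+A(0): 17 → R
K(10)+Z(25): 35≡9 → J
F(5)+X(23): 28≡2 → C
F(5)+O(14): 19 → T
P(15)+W(22): 37≡11 → L
U(20)+H(7): 27≡1 → B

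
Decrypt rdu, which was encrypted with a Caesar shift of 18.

r(17): 17−18=-1≡25 → z
d(3): 3−18=-15≡11 → l
u(20): 20−18=2 → c

zlc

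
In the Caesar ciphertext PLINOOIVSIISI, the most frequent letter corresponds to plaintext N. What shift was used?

21

The most frequent ciphertext letter is I (appears 5 times).
I is position 8; N is position 13.
Shift = -5≡21.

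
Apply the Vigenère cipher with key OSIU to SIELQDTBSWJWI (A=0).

Repeat the key across the message: OSIUOSIUOSIUO
S(18)+O(14): 32≡6 → G
I(8)+S(18): 26≡0 → A
E(4)+I(8): 12 → M
L(11)+U(20): 31≡5 → F
Q(16)+O(14): 30≡4 → E
D(3)+S(18): 21 → V
T(19)+I(8): 27≡1 → B
B(1)+U(20): 21 → V
S(18)+O(14): 32≡6 → G
W(22)+S(18): 40≡14 → O
J(9)+I(8): 17 → R
W(22)+U(20): 42≡16 → Q
I(8)+O(14): 22 → W

GAMFEVBVGORQW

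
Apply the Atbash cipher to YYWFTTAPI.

BBDUGGZKR

Y(24) → B(1)
Y(24) → B(1)
W(22) → D(3)
F(5) → U(20)
T(19) → G(6)
T(19) → G(6)
A(0) → Z(25)
P(15) → K(10)
I(8) → R(17)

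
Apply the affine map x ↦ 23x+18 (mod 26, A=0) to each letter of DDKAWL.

D(3): 23·3+18=87≡9 → J
D(3): 23·3+18=87≡9 → J
K(10): 23·10+18=248≡14 → O
A(0): 23·0+18=18 → S
W(22): 23·22+18=524≡4 → E
L(11): 23·11+18=271≡11 → L

JJOSEL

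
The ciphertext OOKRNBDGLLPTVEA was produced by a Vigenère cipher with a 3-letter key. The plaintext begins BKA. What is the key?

Subtract each crib letter from the matching ciphertext letter (mod 26):
O(14)−B(1)=13 → N
O(14)−K(10)=4 → E
K(10)−A(0)=10 → K

NEK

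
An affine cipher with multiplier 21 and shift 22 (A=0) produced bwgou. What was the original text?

The inverse of 21 mod 26 is 5, since 21·5=105≡1. Apply D(y)=5·(y−22) mod 26:
b(1): 5·(1−22)=-105≡25 → z
w(22): 5·(22−22)=0 → a
g(6): 5·(6−22)=-80≡24 → y
o(14): 5·(14−22)=-40≡12 → m
u(20): 5·(20−22)=-10≡16 → q

zaymq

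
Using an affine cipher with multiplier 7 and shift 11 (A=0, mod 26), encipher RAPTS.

R(17): 7·17+11=130≡0 → A
A(0): 7·0+11=11 → L
P(15): 7·15+11=116≡12 → M
T(19): 7·19+11=144≡14 → O
S(18): 7·18+11=137≡7 → H

ALMOH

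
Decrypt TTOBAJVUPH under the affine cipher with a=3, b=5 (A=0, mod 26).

WWDQHKOFMS

The inverse of 3 mod 26 is 9, since 3·9=27≡1. Apply D(y)=9·(y−5) mod 26:
T(19): 9·(19−5)=126≡22 → W
T(19): 9·(19−5)=126≡22 → W
O(14): 9·(14−5)=81≡3 → D
B(1): 9·(1−5)=-36≡16 → Q
A(0): 9·(0−5)=-45≡7 → H
J(9): 9·(9−5)=36≡10 → K
V(21): 9·(21−5)=144≡14 → O
U(20): 9·(20−5)=135≡5 → F
P(15): 9·(15−5)=90≡12 → M
H(7): 9·(7−5)=18 → S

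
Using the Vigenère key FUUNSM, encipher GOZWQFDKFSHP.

LITJIRIEZFZB

Repeat the key across the message: FUUNSMFUUNSM
G(6)+F(5): 11 → L
O(14)+U(20): 34≡8 → I
Z(25)+U(20): 45≡19 → T
W(22)+N(13): 35≡9 → J
Q(16)+S(18): 34≡8 → I
F(5)+M(12): 17 → R
D(3)+F(5): 8 → I
K(10)+U(20): 30≡4 → E
F(5)+U(20): 25 → Z
S(18)+N(13): 31≡5 → F
H(7)+S(18): 25 → Z
P(15)+M(12): 27≡1 → B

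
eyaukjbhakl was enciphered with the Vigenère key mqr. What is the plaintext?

sijiusprjyv

Repeat the key across the ciphertext: mqrmqrmqrmq
e(4)−m(12): -8≡18 → s
y(24)−q(16): 8 → i
a(0)−r(17): -17≡9 → j
u(20)−m(12): 8 → i
k(10)−q(16): -6≡20 → u
j(9)−r(17): -8≡18 → s
b(1)−m(12): -11≡15 → p
h(7)−q(16): -9≡17 → r
a(0)−r(17): -17≡9 → j
k(10)−m(12): -2≡24 → y
l(11)−q(16): -5≡21 → v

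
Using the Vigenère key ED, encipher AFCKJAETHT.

EIGNNDIWLW

Repeat the key across the message: EDEDEDEDED
A(0)+E(4): 4 → E
F(5)+D(3): 8 → I
C(2)+E(4): 6 → G
K(10)+D(3): 13 → N
J(9)+E(4): 13 → N
A(0)+D(3): 3 → D
E(4)+E(4): 8 → I
T(19)+D(3): 22 → W
H(7)+E(4): 11 → L
T(19)+D(3): 22 → W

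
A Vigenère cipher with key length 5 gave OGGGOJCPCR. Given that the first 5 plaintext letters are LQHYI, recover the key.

DQZIG

Subtract each crib letter from the matching ciphertext letter (mod 26):
O(14)−L(11)=3 → D
G(6)−Q(16)=-10≡16 → Q
G(6)−H(7)=-1≡25 → Z
G(6)−Y(24)=-18≡8 → I
O(14)−I(8)=6 → G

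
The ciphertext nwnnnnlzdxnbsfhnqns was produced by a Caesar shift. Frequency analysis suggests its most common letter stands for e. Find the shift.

The most frequent ciphertext letter is n (appears 8 times).
n is position 13; e is position 4.
Shift = 9.

9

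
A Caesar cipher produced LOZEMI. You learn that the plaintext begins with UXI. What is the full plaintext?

From the crib: L(11)−U(20)=-9≡17, so the shift is 17.
Subtract 17 from each ciphertext letter:
L(11): 11−17=-6≡20 → U
O(14): 14−17=-3≡23 → X
Z(25): 25−17=8 → I
E(4): 4−17=-13≡13 → N
M(12): 12−17=-5≡21 → V
I(8): 8−17=-9≡17 → R

UXINVR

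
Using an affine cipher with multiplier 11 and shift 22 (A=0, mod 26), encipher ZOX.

LUP

Z(25): 11·25+22=297≡11 → L
O(14): 11·14+22=176≡20 → U
X(23): 11·23+22=275≡15 → P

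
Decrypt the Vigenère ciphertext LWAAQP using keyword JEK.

Repeat the key across the ciphertext: JEKJEK
L(11)−J(9): 2 → C
W(22)−E(4): 18 → S
A(0)−K(10): -10≡16 → Q
A(0)−J(9): -9≡17 → R
Q(16)−E(4): 12 → M
P(15)−K(10): 5 → F

CSQRMF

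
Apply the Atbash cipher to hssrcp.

h(7) → s(18)
s(18) → h(7)
s(18) → h(7)
r(17) → i(8)
c(2) → x(23)
p(15) → k(10)

shhixk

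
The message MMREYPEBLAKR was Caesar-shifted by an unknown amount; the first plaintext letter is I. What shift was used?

From the crib: M(12)−I(8)=4, so the shift is 4.

4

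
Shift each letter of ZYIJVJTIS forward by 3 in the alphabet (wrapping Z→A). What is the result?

CBLMYMWLV

Z(25): 25+3=28≡2 → C
Y(24): 24+3=27≡1 → B
I(8): 8+3=11 → L
J(9): 9+3=12 → M
V(21): 21+3=24 → Y
J(9): 9+3=12 → M
T(19): 19+3=22 → W
I(8): 8+3=11 → L
S(18): 18+3=21 → V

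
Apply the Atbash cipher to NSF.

N(13) → M(12)
S(18) → H(7)
F(5) → U(20)

MHU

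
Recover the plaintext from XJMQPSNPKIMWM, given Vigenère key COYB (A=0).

Repeat the key across the ciphertext: COYBCOYBCOYBC
X(23)−C(2): 21 → V
J(9)−O(14): -5≡21 → V
M(12)−Y(24): -12≡14 → O
Q(16)−B(1): 15 → P
P(15)−C(2): 13 → N
S(18)−O(14): 4 → E
N(13)−Y(24): -11≡15 → P
P(15)−B(1): 14 → O
K(10)−C(2): 8 → I
I(8)−O(14): -6≡20 → U
M(12)−Y(24): -12≡14 → O
W(22)−B(1): 21 → V
M(12)−C(2): 10 → K

VVOPNEPOIUOVK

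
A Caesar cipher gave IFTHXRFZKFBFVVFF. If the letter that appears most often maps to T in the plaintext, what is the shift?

12

The most frequent ciphertext letter is F (appears 6 times).
F is position 5; T is position 19.
Shift = -14≡12.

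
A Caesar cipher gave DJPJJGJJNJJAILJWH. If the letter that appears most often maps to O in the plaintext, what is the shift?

21

The most frequent ciphertext letter is J (appears 8 times).
J is position 9; O is position 14.
Shift = -5≡21.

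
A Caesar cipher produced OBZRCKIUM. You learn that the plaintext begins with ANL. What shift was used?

From the crib: O(14)−A(0)=14, so the shift is 14.

14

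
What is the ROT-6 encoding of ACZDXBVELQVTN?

GIFJDHBKRWBZT

A(0): 0+6=6 → G
C(2): 2+6=8 → I
Z(25): 25+6=31≡5 → F
D(3): 3+6=9 → J
X(23): 23+6=29≡3 → D
B(1): 1+6=7 → H
V(21): 21+6=27≡1 → B
E(4): 4+6=10 → K
L(11): 11+6=17 → R
Q(16): 16+6=22 → W
V(21): 21+6=27≡1 → B
T(19): 19+6=25 → Z
N(13): 13+6=19 → T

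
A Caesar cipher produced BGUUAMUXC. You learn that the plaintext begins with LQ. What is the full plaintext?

From the crib: B(1)−L(11)=-10≡16, so the shift is 16.
Subtract 16 from each ciphertext letter:
B(1): 1−16=-15≡11 → L
G(6): 6−16=-10≡16 → Q
U(20): 20−16=4 → E
U(20): 20−16=4 → E
A(0): 0−16=-16≡10 → K
M(12): 12−16=-4≡22 → W
U(20): 20−16=4 → E
X(23): 23−16=7 → H
C(2): 2−16=-14≡12 → M

LQEEKWEHM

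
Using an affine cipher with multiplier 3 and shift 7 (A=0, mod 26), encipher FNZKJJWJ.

WUELIIVI

F(5): 3·5+7=22 → W
N(13): 3·13+7=46≡20 → U
Z(25): 3·25+7=82≡4 → E
K(10): 3·10+7=37≡11 → L
J(9): 3·9+7=34≡8 → I
J(9): 3·9+7=34≡8 → I
W(22): 3·22+7=73≡21 → V
J(9): 3·9+7=34≡8 → I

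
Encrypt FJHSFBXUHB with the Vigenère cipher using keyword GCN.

LLUYHODWUH

Repeat the key across the message: GCNGCNGCNG
F(5)+G(6): 11 → L
J(9)+C(2): 11 → L
H(7)+N(13): 20 → U
S(18)+G(6): 24 → Y
F(5)+C(2): 7 → H
B(1)+N(13): 14 → O
X(23)+G(6): 29≡3 → D
U(20)+C(2): 22 → W
H(7)+N(13): 20 → U
B(1)+G(6): 7 → H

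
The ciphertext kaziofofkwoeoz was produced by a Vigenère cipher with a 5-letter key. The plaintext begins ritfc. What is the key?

tsgdm

Subtract each crib letter from the matching ciphertext letter (mod 26):
k(10)−r(17)=-7≡19 → t
a(0)−i(8)=-8≡18 → s
z(25)−t(19)=6 → g
i(8)−f(5)=3 → d
o(14)−c(2)=12 → m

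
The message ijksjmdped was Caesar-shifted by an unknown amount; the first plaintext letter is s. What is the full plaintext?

stuctwnzon

From the crib: i(8)−s(18)=-10≡16, so the shift is 16.
Subtract 16 from each ciphertext letter:
i(8): 8−16=-8≡18 → s
j(9): 9−16=-7≡19 → t
k(10): 10−16=-6≡20 → u
s(18): 18−16=2 → c
j(9): 9−16=-7≡19 → t
m(12): 12−16=-4≡22 → w
d(3): 3−16=-13≡13 → n
p(15): 15−16=-1≡25 → z
e(4): 4−16=-12≡14 → o
d(3): 3−16=-13≡13 → n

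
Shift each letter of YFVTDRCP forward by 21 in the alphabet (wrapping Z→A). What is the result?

TAQOYMXK

Y(24): 24+21=45≡19 → T
F(5): 5+21=26≡0 → A
V(21): 21+21=42≡16 → Q
T(19): 19+21=40≡14 → O
D(3): 3+21=24 → Y
R(17): 17+21=38≡12 → M
C(2): 2+21=23 → X
P(15): 15+21=36≡10 → K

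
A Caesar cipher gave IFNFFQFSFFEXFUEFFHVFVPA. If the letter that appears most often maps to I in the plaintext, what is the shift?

23

The most frequent ciphertext letter is F (appears 10 times).
F is position 5; I is position 8.
Shift = -3≡23.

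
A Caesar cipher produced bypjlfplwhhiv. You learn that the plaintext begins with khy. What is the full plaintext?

From the crib: b(1)−k(10)=-9≡17, so the shift is 17.
Subtract 17 from each ciphertext letter:
b(1): 1−17=-16≡10 → k
y(24): 24−17=7 → h
p(15): 15−17=-2≡24 → y
j(9): 9−17=-8≡18 → s
l(11): 11−17=-6≡20 → u
f(5): 5−17=-12≡14 → o
p(15): 15−17=-2≡24 → y
l(11): 11−17=-6≡20 → u
w(22): 22−17=5 → f
h(7): 7−17=-10≡16 → q
h(7): 7−17=-10≡16 → q
i(8): 8−17=-9≡17 → r
v(21): 21−17=4 → e

khysuoyufqqre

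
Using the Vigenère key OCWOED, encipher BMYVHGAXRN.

POUJLJOZNB

Repeat the key across the message: OCWOEDOCWO
B(1)+O(14): 15 → P
M(12)+C(2): 14 → O
Y(24)+W(22): 46≡20 → U
V(21)+O(14): 35≡9 → J
H(7)+E(4): 11 → L
G(6)+D(3): 9 → J
A(0)+O(14): 14 → O
X(23)+C(2): 25 → Z
R(17)+W(22): 39≡13 → N
N(13)+O(14): 27≡1 → B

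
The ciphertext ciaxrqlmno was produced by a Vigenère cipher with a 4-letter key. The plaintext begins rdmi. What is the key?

Subtract each crib letter from the matching ciphertext letter (mod 26):
c(2)−r(17)=-15≡11 → l
i(8)−d(3)=5 → f
a(0)−m(12)=-12≡14 → o
x(23)−i(8)=15 → p

lfop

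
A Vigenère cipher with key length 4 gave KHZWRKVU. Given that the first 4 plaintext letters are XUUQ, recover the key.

NNFG

Subtract each crib letter from the matching ciphertext letter (mod 26):
K(10)−X(23)=-13≡13 → N
H(7)−U(20)=-13≡13 → N
Z(25)−U(20)=5 → F
W(22)−Q(16)=6 → G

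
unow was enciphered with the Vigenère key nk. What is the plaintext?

Repeat the key across the ciphertext: nknk
u(20)−n(13): 7 → h
n(13)−k(10): 3 → d
o(14)−n(13): 1 → b
w(22)−k(10): 12 → m

hdbm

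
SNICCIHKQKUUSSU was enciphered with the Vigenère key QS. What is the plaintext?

CVSKMQRSASECCAE

Repeat the key across the ciphertext: QSQSQSQSQSQSQSQ
S(18)−Q(16): 2 → C
N(13)−S(18): -5≡21 → V
I(8)−Q(16): -8≡18 → S
C(2)−S(18): -16≡10 → K
C(2)−Q(16): -14≡12 → M
I(8)−S(18): -10≡16 → Q
H(7)−Q(16): -9≡17 → R
K(10)−S(18): -8≡18 → S
Q(16)−Q(16): 0 → A
K(10)−S(18): -8≡18 → S
U(20)−Q(16): 4 → E
U(20)−S(18): 2 → C
S(18)−Q(16): 2 → C
S(18)−S(18): 0 → A
U(20)−Q(16): 4 → E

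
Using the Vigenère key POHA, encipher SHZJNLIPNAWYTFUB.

Repeat the key across the message: POHAPOHAPOHAPOHA
S(18)+P(15): 33≡7 → H
H(7)+O(14): 21 → V
Z(25)+H(7): 32≡6 → G
J(9)+A(0): 9 → J
N(13)+P(15): 28≡2 → C
L(11)+O(14): 25 → Z
I(8)+H(7): 15 → P
P(15)+A(0): 15 → P
N(13)+P(15): 28≡2 → C
A(0)+O(14): 14 → O
W(22)+H(7): 29≡3 → D
Y(24)+A(0): 24 → Y
T(19)+P(15): 34≡8 → I
F(5)+O(14): 19 → T
U(20)+H(7): 27≡1 → B
B(1)+A(0): 1 → B

HVGJCZPPCODYITBB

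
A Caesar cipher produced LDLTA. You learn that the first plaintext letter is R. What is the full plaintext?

RJRZG

From the crib: L(11)−R(17)=-6≡20, so the shift is 20.
Subtract 20 from each ciphertext letter:
L(11): 11−20=-9≡17 → R
D(3): 3−20=-17≡9 → J
L(11): 11−20=-9≡17 → R
T(19): 19−20=-1≡25 → Z
A(0): 0−20=-20≡6 → G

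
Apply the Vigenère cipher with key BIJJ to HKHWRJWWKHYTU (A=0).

ISQFSRFFLPHCV

Repeat the key across the message: BIJJBIJJBIJJB
H(7)+B(1): 8 → I
K(10)+I(8): 18 → S
H(7)+J(9): 16 → Q
W(22)+J(9): 31≡5 → F
R(17)+B(1): 18 → S
J(9)+I(8): 17 → R
W(22)+J(9): 31≡5 → F
W(22)+J(9): 31≡5 → F
K(10)+B(1): 11 → L
H(7)+I(8): 15 → P
Y(24)+J(9): 33≡7 → H
T(19)+J(9): 28≡2 → C
U(20)+B(1): 21 → V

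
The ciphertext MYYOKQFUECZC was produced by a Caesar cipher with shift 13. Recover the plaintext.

M(12): 12−13=-1≡25 → Z
Y(24): 24−13=11 → L
Y(24): 24−13=11 → L
O(14): 14−13=1 → B
K(10): 10−13=-3≡23 → X
Q(16): 16−13=3 → D
F(5): 5−13=-8≡18 → S
U(20): 20−13=7 → H
E(4): 4−13=-9≡17 → R
C(2): 2−13=-11≡15 → P
Z(25): 25−13=12 → M
C(2): 2−13=-11≡15 → P

ZLLBXDSHRPMP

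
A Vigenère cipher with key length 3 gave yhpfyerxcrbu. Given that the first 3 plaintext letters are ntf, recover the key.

lok

Subtract each crib letter from the matching ciphertext letter (mod 26):
y(24)−n(13)=11 → l
h(7)−t(19)=-12≡14 → o
p(15)−f(5)=10 → k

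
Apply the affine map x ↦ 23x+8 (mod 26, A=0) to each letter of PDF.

P(15): 23·15+8=353≡15 → P
D(3): 23·3+8=77≡25 → Z
F(5): 23·5+8=123≡19 → T

PZT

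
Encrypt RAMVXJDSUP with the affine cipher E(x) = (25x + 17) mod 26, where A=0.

R(17): 25·17+17=442≡0 → A
A(0): 25·0+17=17 → R
M(12): 25·12+17=317≡5 → F
V(21): 25·21+17=542≡22 → W
X(23): 25·23+17=592≡20 → U
J(9): 25·9+17=242≡8 → I
D(3): 25·3+17=92≡14 → O
S(18): 25·18+17=467≡25 → Z
U(20): 25·20+17=517≡23 → X
P(15): 25·15+17=392≡2 → C

ARFWUIOZXC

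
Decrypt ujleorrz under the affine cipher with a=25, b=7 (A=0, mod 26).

The inverse of 25 mod 26 is 25, since 25·25=625≡1. Apply D(y)=25·(y−7) mod 26:
u(20): 25·(20−7)=325≡13 → n
j(9): 25·(9−7)=50≡24 → y
l(11): 25·(11−7)=100≡22 → w
e(4): 25·(4−7)=-75≡3 → d
o(14): 25·(14−7)=175≡19 → t
r(17): 25·(17−7)=250≡16 → q
r(17): 25·(17−7)=250≡16 → q
z(25): 25·(25−7)=450≡8 → i

nywdtqqi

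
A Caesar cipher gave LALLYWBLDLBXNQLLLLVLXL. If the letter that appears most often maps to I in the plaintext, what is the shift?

3

The most frequent ciphertext letter is L (appears 11 times).
L is position 11; I is position 8.
Shift = 3.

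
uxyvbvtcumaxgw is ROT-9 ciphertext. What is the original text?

lopmsmktldroxn

u(20): 20−9=11 → l
x(23): 23−9=14 → o
y(24): 24−9=15 → p
v(21): 21−9=12 → m
b(1): 1−9=-8≡18 → s
v(21): 21−9=12 → m
t(19): 19−9=10 → k
c(2): 2−9=-7≡19 → t
u(20): 20−9=11 → l
m(12): 12−9=3 → d
a(0): 0−9=-9≡17 → r
x(23): 23−9=14 → o
g(6): 6−9=-3≡23 → x
w(22): 22−9=13 → n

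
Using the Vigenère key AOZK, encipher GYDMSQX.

GMCWSEW

Repeat the key across the message: AOZKAOZ
G(6)+A(0): 6 → G
Y(24)+O(14): 38≡12 → M
D(3)+Z(25): 28≡2 → C
M(12)+K(10): 22 → W
S(18)+A(0): 18 → S
Q(16)+O(14): 30≡4 → E
X(23)+Z(25): 48≡22 → W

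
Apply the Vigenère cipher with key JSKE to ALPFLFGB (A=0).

JDZJUXQF

Repeat the key across the message: JSKEJSKE
A(0)+J(9): 9 → J
L(11)+S(18): 29≡3 → D
P(15)+K(10): 25 → Z
F(5)+E(4): 9 → J
L(11)+J(9): 20 → U
F(5)+S(18): 23 → X
G(6)+K(10): 16 → Q
B(1)+E(4): 5 → F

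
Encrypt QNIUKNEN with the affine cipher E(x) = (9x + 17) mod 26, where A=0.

Q(16): 9·16+17=161≡5 → F
N(13): 9·13+17=134≡4 → E
I(8): 9·8+17=89≡11 → L
U(20): 9·20+17=197≡15 → P
K(10): 9·10+17=107≡3 → D
N(13): 9·13+17=134≡4 → E
E(4): 9·4+17=53≡1 → B
N(13): 9·13+17=134≡4 → E

FELPDEBE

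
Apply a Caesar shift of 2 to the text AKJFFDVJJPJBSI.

CMLHHFXLLRLDUK

A(0): 0+2=2 → C
K(10): 10+2=12 → M
J(9): 9+2=11 → L
F(5): 5+2=7 → H
F(5): 5+2=7 → H
D(3): 3+2=5 → F
V(21): 21+2=23 → X
J(9): 9+2=11 → L
J(9): 9+2=11 → L
P(15): 15+2=17 → R
J(9): 9+2=11 → L
B(1): 1+2=3 → D
S(18): 18+2=20 → U
I(8): 8+2=10 → K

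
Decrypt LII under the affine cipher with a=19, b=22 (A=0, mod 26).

JCC

The inverse of 19 mod 26 is 11, since 19·11=209≡1. Apply D(y)=11·(y−22) mod 26:
L(11): 11·(11−22)=-121≡9 → J
I(8): 11·(8−22)=-154≡2 → C
I(8): 11·(8−22)=-154≡2 → C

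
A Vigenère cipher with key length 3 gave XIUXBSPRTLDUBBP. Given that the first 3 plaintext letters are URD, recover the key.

DRR

Subtract each crib letter from the matching ciphertext letter (mod 26):
X(23)−U(20)=3 → D
I(8)−R(17)=-9≡17 → R
U(20)−D(3)=17 → R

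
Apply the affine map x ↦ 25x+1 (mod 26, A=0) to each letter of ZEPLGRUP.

Z(25): 25·25+1=626≡2 → C
E(4): 25·4+1=101≡23 → X
P(15): 25·15+1=376≡12 → M
L(11): 25·11+1=276≡16 → Q
G(6): 25·6+1=151≡21 → V
R(17): 25·17+1=426≡10 → K
U(20): 25·20+1=501≡7 → H
P(15): 25·15+1=376≡12 → M

CXMQVKHM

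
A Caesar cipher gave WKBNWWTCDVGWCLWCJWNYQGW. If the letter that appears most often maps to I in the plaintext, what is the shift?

The most frequent ciphertext letter is W (appears 7 times).
W is position 22; I is position 8.
Shift = 14.

14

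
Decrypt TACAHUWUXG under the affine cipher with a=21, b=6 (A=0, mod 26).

The inverse of 21 mod 26 is 5, since 21·5=105≡1. Apply D(y)=5·(y−6) mod 26:
T(19): 5·(19−6)=65≡13 → N
A(0): 5·(0−6)=-30≡22 → W
C(2): 5·(2−6)=-20≡6 → G
A(0): 5·(0−6)=-30≡22 → W
H(7): 5·(7−6)=5 → F
U(20): 5·(20−6)=70≡18 → S
W(22): 5·(22−6)=80≡2 → C
U(20): 5·(20−6)=70≡18 → S
X(23): 5·(23−6)=85≡7 → H
G(6): 5·(6−6)=0 → A

NWGWFSCSHA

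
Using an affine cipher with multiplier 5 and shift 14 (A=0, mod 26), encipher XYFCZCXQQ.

X(23): 5·23+14=129≡25 → Z
Y(24): 5·24+14=134≡4 → E
F(5): 5·5+14=39≡13 → N
C(2): 5·2+14=24 → Y
Z(25): 5·25+14=139≡9 → J
C(2): 5·2+14=24 → Y
X(23): 5·23+14=129≡25 → Z
Q(16): 5·16+14=94≡16 → Q
Q(16): 5·16+14=94≡16 → Q

ZENYJYZQQ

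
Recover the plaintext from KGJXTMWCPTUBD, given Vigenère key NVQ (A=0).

XLTKYWJHZGZLQ

Repeat the key across the ciphertext: NVQNVQNVQNVQN
K(10)−N(13): -3≡23 → X
G(6)−V(21): -15≡11 → L
J(9)−Q(16): -7≡19 → T
X(23)−N(13): 10 → K
T(19)−V(21): -2≡24 → Y
M(12)−Q(16): -4≡22 → W
W(22)−N(13): 9 → J
C(2)−V(21): -19≡7 → H
P(15)−Q(16): -1≡25 → Z
T(19)−N(13): 6 → G
U(20)−V(21): -1≡25 → Z
B(1)−Q(16): -15≡11 → L
D(3)−N(13): -10≡16 → Q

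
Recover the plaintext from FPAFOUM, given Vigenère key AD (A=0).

Repeat the key across the ciphertext: ADADADA
F(5)−A(0): 5 → F
P(15)−D(3): 12 → M
A(0)−A(0): 0 → A
F(5)−D(3): 2 → C
O(14)−A(0): 14 → O
U(20)−D(3): 17 → R
M(12)−A(0): 12 → M

FMACORM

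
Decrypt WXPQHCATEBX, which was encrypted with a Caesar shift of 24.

YZRSJECVGDZ

W(22): 22−24=-2≡24 → Y
X(23): 23−24=-1≡25 → Z
P(15): 15−24=-9≡17 → R
Q(16): 16−24=-8≡18 → S
H(7): 7−24=-17≡9 → J
C(2): 2−24=-22≡4 → E
A(0): 0−24=-24≡2 → C
T(19): 19−24=-5≡21 → V
E(4): 4−24=-20≡6 → G
B(1): 1−24=-23≡3 → D
X(23): 23−24=-1≡25 → Z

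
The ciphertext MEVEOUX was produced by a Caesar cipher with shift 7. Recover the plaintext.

FXOXHNQ

M(12): 12−7=5 → F
E(4): 4−7=-3≡23 → X
V(21): 21−7=14 → O
E(4): 4−7=-3≡23 → X
O(14): 14−7=7 → H
U(20): 20−7=13 → N
X(23): 23−7=16 → Q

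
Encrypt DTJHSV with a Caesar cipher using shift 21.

YOECNQ

D(3): 3+21=24 → Y
T(19): 19+21=40≡14 → O
J(9): 9+21=30≡4 → E
H(7): 7+21=28≡2 → C
S(18): 18+21=39≡13 → N
V(21): 21+21=42≡16 → Q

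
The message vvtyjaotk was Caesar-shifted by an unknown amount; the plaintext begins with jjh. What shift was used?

From the crib: v(21)−j(9)=12, so the shift is 12.

12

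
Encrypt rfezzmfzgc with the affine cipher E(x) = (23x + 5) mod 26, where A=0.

gqtiivqinz

r(17): 23·17+5=396≡6 → g
f(5): 23·5+5=120≡16 → q
e(4): 23·4+5=97≡19 → t
z(25): 23·25+5=580≡8 → i
z(25): 23·25+5=580≡8 → i
m(12): 23·12+5=281≡21 → v
f(5): 23·5+5=120≡16 → q
z(25): 23·25+5=580≡8 → i
g(6): 23·6+5=143≡13 → n
c(2): 23·2+5=51≡25 → z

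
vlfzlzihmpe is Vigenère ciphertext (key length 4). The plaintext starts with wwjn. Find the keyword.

zpwm

Subtract each crib letter from the matching ciphertext letter (mod 26):
v(21)−w(22)=-1≡25 → z
l(11)−w(22)=-11≡15 → p
f(5)−j(9)=-4≡22 → w
z(25)−n(13)=12 → m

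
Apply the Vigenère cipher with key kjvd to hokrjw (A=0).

Repeat the key across the message: kjvdkj
h(7)+k(10): 17 → r
o(14)+j(9): 23 → x
k(10)+v(21): 31≡5 → f
r(17)+d(3): 20 → u
j(9)+k(10): 19 → t
w(22)+j(9): 31≡5 → f

rxfutf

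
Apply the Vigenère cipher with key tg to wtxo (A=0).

pzqu

Repeat the key across the message: tgtg
w(22)+t(19): 41≡15 → p
t(19)+g(6): 25 → z
x(23)+t(19): 42≡16 → q
o(14)+g(6): 20 → u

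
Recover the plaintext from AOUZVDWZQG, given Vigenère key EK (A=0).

Repeat the key across the ciphertext: EKEKEKEKEK
A(0)−E(4): -4≡22 → W
O(14)−K(10): 4 → E
U(20)−E(4): 16 → Q
Z(25)−K(10): 15 → P
V(21)−E(4): 17 → R
D(3)−K(10): -7≡19 → T
W(22)−E(4): 18 → S
Z(25)−K(10): 15 → P
Q(16)−E(4): 12 → M
G(6)−K(10): -4≡22 → W

WEQPRTSPMW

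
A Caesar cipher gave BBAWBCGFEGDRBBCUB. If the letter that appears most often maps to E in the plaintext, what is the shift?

23

The most frequent ciphertext letter is B (appears 6 times).
B is position 1; E is position 4.
Shift = -3≡23.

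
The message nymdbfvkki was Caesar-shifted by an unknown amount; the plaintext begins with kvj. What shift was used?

From the crib: n(13)−k(10)=3, so the shift is 3.

3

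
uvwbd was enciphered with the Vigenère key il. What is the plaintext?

mkoqv

Repeat the key across the ciphertext: ilili
u(20)−i(8): 12 → m
v(21)−l(11): 10 → k
w(22)−i(8): 14 → o
b(1)−l(11): -10≡16 → q
d(3)−i(8): -5≡21 → v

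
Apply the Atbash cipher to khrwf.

k(10) → p(15)
h(7) → s(18)
r(17) → i(8)
w(22) → d(3)
f(5) → u(20)

psidu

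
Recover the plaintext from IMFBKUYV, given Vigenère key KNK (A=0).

Repeat the key across the ciphertext: KNKKNKKN
I(8)−K(10): -2≡24 → Y
M(12)−N(13): -1≡25 → Z
F(5)−K(10): -5≡21 → V
B(1)−K(10): -9≡17 → R
K(10)−N(13): -3≡23 → X
U(20)−K(10): 10 → K
Y(24)−K(10): 14 → O
V(21)−N(13): 8 → I

YZVRXKOI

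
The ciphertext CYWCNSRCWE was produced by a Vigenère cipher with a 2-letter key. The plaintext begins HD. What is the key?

Subtract each crib letter from the matching ciphertext letter (mod 26):
C(2)−H(7)=-5≡21 → V
Y(24)−D(3)=21 → V

VV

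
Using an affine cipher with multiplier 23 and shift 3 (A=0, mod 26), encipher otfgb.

o(14): 23·14+3=325≡13 → n
t(19): 23·19+3=440≡24 → y
f(5): 23·5+3=118≡14 → o
g(6): 23·6+3=141≡11 → l
b(1): 23·1+3=26≡0 → a

nyola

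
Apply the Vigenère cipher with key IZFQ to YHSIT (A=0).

Repeat the key across the message: IZFQI
Y(24)+I(8): 32≡6 → G
H(7)+Z(25): 32≡6 → G
S(18)+F(5): 23 → X
I(8)+Q(16): 24 → Y
T(19)+I(8): 27≡1 → B

GGXYB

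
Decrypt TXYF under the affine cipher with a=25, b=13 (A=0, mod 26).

The inverse of 25 mod 26 is 25, since 25·25=625≡1. Apply D(y)=25·(y−13) mod 26:
T(19): 25·(19−13)=150≡20 → U
X(23): 25·(23−13)=250≡16 → Q
Y(24): 25·(24−13)=275≡15 → P
F(5): 25·(5−13)=-200≡8 → I

UQPI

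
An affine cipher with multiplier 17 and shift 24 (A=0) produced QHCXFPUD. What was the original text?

The inverse of 17 mod 26 is 23, since 17·23=391≡1. Apply D(y)=23·(y−24) mod 26:
Q(16): 23·(16−24)=-184≡24 → Y
H(7): 23·(7−24)=-391≡25 → Z
C(2): 23·(2−24)=-506≡14 → O
X(23): 23·(23−24)=-23≡3 → D
F(5): 23·(5−24)=-437≡5 → F
P(15): 23·(15−24)=-207≡1 → B
U(20): 23·(20−24)=-92≡12 → M
D(3): 23·(3−24)=-483≡11 → L

YZODFBML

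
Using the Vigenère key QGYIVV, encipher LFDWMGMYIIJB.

BLBEHBCEGQEW

Repeat the key across the message: QGYIVVQGYIVV
L(11)+Q(16): 27≡1 → B
F(5)+G(6): 11 → L
D(3)+Y(24): 27≡1 → B
W(22)+I(8): 30≡4 → E
M(12)+V(21): 33≡7 → H
G(6)+V(21): 27≡1 → B
M(12)+Q(16): 28≡2 → C
Y(24)+G(6): 30≡4 → E
I(8)+Y(24): 32≡6 → G
I(8)+I(8): 16 → Q
J(9)+V(21): 30≡4 → E
B(1)+V(21): 22 → W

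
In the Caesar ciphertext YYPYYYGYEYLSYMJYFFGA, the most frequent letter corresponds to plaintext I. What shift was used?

16

The most frequent ciphertext letter is Y (appears 9 times).
Y is position 24; I is position 8.
Shift = 16.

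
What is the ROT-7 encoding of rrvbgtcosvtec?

r(17): 17+7=24 → y
r(17): 17+7=24 → y
v(21): 21+7=28≡2 → c
b(1): 1+7=8 → i
g(6): 6+7=13 → n
t(19): 19+7=26≡0 → a
c(2): 2+7=9 → j
o(14): 14+7=21 → v
s(18): 18+7=25 → z
v(21): 21+7=28≡2 → c
t(19): 19+7=26≡0 → a
e(4): 4+7=11 → l
c(2): 2+7=9 → j

yycinajvzcalj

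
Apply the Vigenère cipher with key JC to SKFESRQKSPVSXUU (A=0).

Repeat the key across the message: JCJCJCJCJCJCJCJ
S(18)+J(9): 27≡1 → B
K(10)+C(2): 12 → M
F(5)+J(9): 14 → O
E(4)+C(2): 6 → G
S(18)+J(9): 27≡1 → B
R(17)+C(2): 19 → T
Q(16)+J(9): 25 → Z
K(10)+C(2): 12 → M
S(18)+J(9): 27≡1 → B
P(15)+C(2): 17 → R
V(21)+J(9): 30≡4 → E
S(18)+C(2): 20 → U
X(23)+J(9): 32≡6 → G
U(20)+C(2): 22 → W
U(20)+J(9): 29≡3 → D

BMOGBTZMBREUGWD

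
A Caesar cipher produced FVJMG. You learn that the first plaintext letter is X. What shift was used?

8

From the crib: F(5)−X(23)=-18≡8, so the shift is 8.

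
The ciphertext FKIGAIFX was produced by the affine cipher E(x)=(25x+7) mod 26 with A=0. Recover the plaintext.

The inverse of 25 mod 26 is 25, since 25·25=625≡1. Apply D(y)=25·(y−7) mod 26:
F(5): 25·(5−7)=-50≡2 → C
K(10): 25·(10−7)=75≡23 → X
I(8): 25·(8−7)=25 → Z
G(6): 25·(6−7)=-25≡1 → B
A(0): 25·(0−7)=-175≡7 → H
I(8): 25·(8−7)=25 → Z
F(5): 25·(5−7)=-50≡2 → C
X(23): 25·(23−7)=400≡10 → K

CXZBHZCK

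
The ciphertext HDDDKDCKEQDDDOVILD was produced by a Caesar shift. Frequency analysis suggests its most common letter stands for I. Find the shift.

The most frequent ciphertext letter is D (appears 8 times).
D is position 3; I is position 8.
Shift = -5≡21.

21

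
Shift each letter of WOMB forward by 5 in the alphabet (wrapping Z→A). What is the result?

BTRG

W(22): 22+5=27≡1 → B
O(14): 14+5=19 → T
M(12): 12+5=17 → R
B(1): 1+5=6 → G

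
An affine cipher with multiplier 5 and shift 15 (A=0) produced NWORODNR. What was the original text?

KRFQFIKQ

The inverse of 5 mod 26 is 21, since 5·21=105≡1. Apply D(y)=21·(y−15) mod 26:
N(13): 21·(13−15)=-42≡10 → K
W(22): 21·(22−15)=147≡17 → R
O(14): 21·(14−15)=-21≡5 → F
R(17): 21·(17−15)=42≡16 → Q
O(14): 21·(14−15)=-21≡5 → F
D(3): 21·(3−15)=-252≡8 → I
N(13): 21·(13−15)=-42≡10 → K
R(17): 21·(17−15)=42≡16 → Q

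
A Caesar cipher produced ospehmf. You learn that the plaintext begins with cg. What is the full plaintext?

From the crib: o(14)−c(2)=12, so the shift is 12.
Subtract 12 from each ciphertext letter:
o(14): 14−12=2 → c
s(18): 18−12=6 → g
p(15): 15−12=3 → d
e(4): 4−12=-8≡18 → s
h(7): 7−12=-5≡21 → v
m(12): 12−12=0 → a
f(5): 5−12=-7≡19 → t

cgdsvat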